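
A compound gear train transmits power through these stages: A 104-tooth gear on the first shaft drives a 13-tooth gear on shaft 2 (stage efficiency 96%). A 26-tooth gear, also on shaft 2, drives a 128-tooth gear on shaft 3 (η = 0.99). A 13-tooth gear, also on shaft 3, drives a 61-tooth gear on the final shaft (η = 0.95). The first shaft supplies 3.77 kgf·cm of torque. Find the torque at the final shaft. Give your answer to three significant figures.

gear mesh 13/104 = 0.125 → τ = 3.77·0.125·0.96 = 0.4524 kgf·cm
gear mesh 128/26 = 4.9231 → τ = 0.4524·4.9231·0.99 = 2.2049 kgf·cm
gear mesh 61/13 = 4.6923 → τ = 2.2049·4.6923·0.95 = 9.8289 kgf·cm

9.83 kgf·cm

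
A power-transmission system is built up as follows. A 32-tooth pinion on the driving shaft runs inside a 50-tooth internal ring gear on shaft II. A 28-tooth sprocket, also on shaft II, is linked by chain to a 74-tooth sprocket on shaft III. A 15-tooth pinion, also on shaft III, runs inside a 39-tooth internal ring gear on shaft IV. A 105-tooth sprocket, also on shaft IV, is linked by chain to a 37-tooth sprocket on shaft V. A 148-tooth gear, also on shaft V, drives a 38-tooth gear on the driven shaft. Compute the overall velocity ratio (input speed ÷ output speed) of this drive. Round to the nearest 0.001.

0.971

Each stage contributes driven/driver: internal gear 50/32 = 1.5625, chain 74/28 = 2.6429, internal gear 39/15 = 2.6, chain 37/105 = 0.35238, gear mesh 38/148 = 0.25676.
Overall: 1.5625 × 2.6429 × 2.6 × 0.35238 × 0.25676 = 0.97141.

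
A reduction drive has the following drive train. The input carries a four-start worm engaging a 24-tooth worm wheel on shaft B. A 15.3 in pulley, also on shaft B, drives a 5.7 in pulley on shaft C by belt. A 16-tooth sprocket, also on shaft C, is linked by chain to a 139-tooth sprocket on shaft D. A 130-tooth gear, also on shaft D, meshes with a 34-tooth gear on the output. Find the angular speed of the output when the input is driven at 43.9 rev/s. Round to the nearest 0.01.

8.64 rev/s

worm 24/4 = 6 → 43.9/6 = 7.3167 rev/s
belt 5.7/15.3 = 0.37255 → 7.3167/0.37255 = 19.639 rev/s
chain 139/16 = 8.6875 → 19.639/8.6875 = 2.2607 rev/s
gear mesh 34/130 = 0.26154 → 2.2607/0.26154 = 8.6437 rev/s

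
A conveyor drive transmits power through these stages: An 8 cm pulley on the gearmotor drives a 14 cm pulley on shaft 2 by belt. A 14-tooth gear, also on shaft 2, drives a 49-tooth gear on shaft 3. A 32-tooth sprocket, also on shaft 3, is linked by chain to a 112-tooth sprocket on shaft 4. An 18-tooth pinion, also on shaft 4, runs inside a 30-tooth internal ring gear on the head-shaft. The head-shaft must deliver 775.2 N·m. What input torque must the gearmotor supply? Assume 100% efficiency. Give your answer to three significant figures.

21.7 N·m

Overall ratio R = 1.75 × 3.5 × 3.5 × 1.6667 = 35.729.
Input torque = output torque / R = 775.2 / 35.729 = 21.697 N·m.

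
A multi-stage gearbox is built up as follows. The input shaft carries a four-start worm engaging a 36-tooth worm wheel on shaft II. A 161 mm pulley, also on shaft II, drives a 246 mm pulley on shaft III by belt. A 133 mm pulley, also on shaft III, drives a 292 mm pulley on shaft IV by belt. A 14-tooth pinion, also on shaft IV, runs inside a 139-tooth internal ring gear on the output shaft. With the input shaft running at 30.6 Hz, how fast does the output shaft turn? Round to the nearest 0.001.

worm 36/4 = 9 → 30.6/9 = 3.4 Hz
belt 246/161 = 1.528 → 3.4/1.528 = 2.2252 Hz
belt 292/133 = 2.1955 → 2.2252/2.1955 = 1.0135 Hz
internal gear 139/14 = 9.9286 → 1.0135/9.9286 = 0.10208 Hz

0.102 Hz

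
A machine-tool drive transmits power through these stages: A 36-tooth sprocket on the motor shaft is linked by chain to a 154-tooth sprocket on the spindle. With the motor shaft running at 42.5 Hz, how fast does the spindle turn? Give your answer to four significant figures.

Chain: ratio = 154/36 = 4.2778, so the spindle turns at 42.5 / 4.2778 = 9.9351 Hz.

9.935 Hz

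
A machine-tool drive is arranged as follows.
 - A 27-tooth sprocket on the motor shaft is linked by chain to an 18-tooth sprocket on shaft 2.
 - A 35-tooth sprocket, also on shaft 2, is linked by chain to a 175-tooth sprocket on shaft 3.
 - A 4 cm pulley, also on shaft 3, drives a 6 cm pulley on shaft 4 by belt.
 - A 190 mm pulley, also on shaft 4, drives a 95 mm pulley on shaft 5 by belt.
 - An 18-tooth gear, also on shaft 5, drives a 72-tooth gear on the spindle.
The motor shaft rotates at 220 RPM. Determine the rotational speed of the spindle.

22 RPM

the motor shaft → shaft 2 (chain, 18/27): 220 ÷ 0.66667 = 330 RPM
shaft 2 → shaft 3 (chain, 175/35): 330 ÷ 5 = 66 RPM
shaft 3 → shaft 4 (belt, 6/4): 66 ÷ 1.5 = 44 RPM
shaft 4 → shaft 5 (belt, 95/190): 44 ÷ 0.5 = 88 RPM
shaft 5 → the spindle (gear mesh, 72/18): 88 ÷ 4 = 22 RPM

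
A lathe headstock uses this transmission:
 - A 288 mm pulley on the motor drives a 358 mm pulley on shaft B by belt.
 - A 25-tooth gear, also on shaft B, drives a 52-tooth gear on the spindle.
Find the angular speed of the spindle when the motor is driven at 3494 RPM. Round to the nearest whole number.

Belt: ratio = 358/288 = 1.2431, so shaft B turns at 3494 / 1.2431 = 2810.8 RPM.
Gear mesh: ratio = 52/25 = 2.08, so the spindle turns at 2810.8 / 2.08 = 1351.4 RPM.

1351 RPM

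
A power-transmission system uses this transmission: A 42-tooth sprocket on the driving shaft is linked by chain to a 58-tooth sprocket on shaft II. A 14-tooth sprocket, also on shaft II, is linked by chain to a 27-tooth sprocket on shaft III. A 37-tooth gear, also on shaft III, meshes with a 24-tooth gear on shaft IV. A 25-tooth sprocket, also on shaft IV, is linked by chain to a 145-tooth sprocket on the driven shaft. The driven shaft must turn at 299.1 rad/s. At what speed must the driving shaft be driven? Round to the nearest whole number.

Overall ratio R = 1.381 × 1.9286 × 0.64865 × 5.8 = 10.02.
Required input speed = output speed × R = 299.1 × 10.02 = 2996.9 rad/s.

2997 rad/s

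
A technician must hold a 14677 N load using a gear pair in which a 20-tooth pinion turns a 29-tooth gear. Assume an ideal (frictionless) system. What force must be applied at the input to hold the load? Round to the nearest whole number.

10122 N

Gear pair MA = 29/20 = 1.45.
Effort = load / MA = 14677 / 1.45 = 10122 N.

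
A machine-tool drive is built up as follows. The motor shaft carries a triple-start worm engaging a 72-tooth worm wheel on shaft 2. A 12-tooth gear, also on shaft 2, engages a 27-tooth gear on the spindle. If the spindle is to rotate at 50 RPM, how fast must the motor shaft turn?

2700 RPM

Overall ratio R = 24 × 2.25 = 54.
Required input speed = output speed × R = 50 × 54 = 2700 RPM.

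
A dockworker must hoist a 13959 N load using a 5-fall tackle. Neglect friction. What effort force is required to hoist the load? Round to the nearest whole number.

Block-and-tackle MA = number of supporting rope parts = 5.
Effort = load / MA = 13959 / 5 = 2791.8 N.

2792 N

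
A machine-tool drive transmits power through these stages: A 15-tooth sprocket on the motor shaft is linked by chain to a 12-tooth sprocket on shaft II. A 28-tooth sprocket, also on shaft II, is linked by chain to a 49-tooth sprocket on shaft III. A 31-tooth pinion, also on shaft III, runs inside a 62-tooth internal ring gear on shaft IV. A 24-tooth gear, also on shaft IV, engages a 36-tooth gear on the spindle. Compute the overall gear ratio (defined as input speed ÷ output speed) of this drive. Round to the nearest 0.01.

4.20

Each stage contributes driven/driver: chain 12/15 = 0.8, chain 49/28 = 1.75, internal gear 62/31 = 2, gear mesh 36/24 = 1.5.
Overall: 0.8 × 1.75 × 2 × 1.5 = 4.2.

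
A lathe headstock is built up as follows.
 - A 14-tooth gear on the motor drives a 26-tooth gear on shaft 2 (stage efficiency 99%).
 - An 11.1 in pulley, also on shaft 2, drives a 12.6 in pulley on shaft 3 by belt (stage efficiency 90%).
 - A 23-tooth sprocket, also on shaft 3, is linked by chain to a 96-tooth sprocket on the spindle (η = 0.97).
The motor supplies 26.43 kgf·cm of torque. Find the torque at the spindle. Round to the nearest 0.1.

Gear mesh: ratio = 26/14 = 1.8571; torque at shaft 2 = 26.43 × 1.8571 × 0.99 = 48.593 kgf·cm.
Belt: ratio = 12.6/11.1 = 1.1351; torque at shaft 3 = 48.593 × 1.1351 × 0.90 = 49.644 kgf·cm.
Chain: ratio = 96/23 = 4.1739; torque at the spindle = 49.644 × 4.1739 × 0.97 = 200.99 kgf·cm.

201.0 kgf·cm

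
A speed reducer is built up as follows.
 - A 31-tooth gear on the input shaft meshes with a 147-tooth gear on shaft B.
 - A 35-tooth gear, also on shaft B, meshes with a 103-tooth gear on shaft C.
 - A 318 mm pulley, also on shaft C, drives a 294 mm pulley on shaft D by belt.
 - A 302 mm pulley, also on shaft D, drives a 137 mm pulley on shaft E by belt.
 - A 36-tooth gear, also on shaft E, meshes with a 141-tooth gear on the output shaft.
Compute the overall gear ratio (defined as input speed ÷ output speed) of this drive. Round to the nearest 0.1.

Each stage contributes driven/driver: gear mesh 147/31 = 4.7419, gear mesh 103/35 = 2.9429, belt 294/318 = 0.92453, belt 137/302 = 0.45364, gear mesh 141/36 = 3.9167.
Overall: 4.7419 × 2.9429 × 0.92453 × 0.45364 × 3.9167 = 22.923.

22.9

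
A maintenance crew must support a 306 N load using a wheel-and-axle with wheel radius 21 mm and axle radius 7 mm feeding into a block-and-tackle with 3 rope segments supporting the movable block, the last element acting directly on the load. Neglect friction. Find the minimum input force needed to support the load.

Wheel-and-axle MA = R/r = 21/7 = 3.
Block-and-tackle MA = number of supporting rope parts = 3.
Combined ideal MA = 3 × 3 = 9.
Effort = load / MA = 306 / 9 = 34 N.

34 N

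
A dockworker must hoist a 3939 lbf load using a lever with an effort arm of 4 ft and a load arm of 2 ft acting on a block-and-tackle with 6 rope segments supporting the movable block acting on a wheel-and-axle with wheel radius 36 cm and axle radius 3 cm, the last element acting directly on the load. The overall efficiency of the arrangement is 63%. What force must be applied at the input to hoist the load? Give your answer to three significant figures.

Lever MA = effort arm / load arm = 4/2 = 2.
Block-and-tackle MA = number of supporting rope parts = 6.
Wheel-and-axle MA = R/r = 36/3 = 12.
Combined ideal MA = 2 × 6 × 12 = 144.
Actual MA = 144 × 0.63 = 90.72.
Effort = load / actual MA = 3939 / 90.72 = 43.419 lbf.

43.4 lbf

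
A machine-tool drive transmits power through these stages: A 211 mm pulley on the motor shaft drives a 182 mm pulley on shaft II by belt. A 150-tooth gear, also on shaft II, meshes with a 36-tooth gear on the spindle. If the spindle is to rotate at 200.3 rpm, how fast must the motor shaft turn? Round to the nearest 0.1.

Overall ratio R = 0.86256 × 0.24 = 0.20701.
Required input speed = output speed × R = 200.3 × 0.20701 = 41.465 rpm.

41.5 rpm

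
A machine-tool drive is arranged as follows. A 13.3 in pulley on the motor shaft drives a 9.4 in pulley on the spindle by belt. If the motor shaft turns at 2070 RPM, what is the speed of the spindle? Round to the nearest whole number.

2929 RPM

the motor shaft → the spindle (belt, 9.4/13.3): 2070 ÷ 0.70677 = 2928.8 RPM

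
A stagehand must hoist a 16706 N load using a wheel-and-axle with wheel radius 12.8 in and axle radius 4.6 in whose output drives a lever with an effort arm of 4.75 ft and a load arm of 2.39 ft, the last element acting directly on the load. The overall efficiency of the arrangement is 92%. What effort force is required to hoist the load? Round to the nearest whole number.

Wheel-and-axle MA = R/r = 12.8/4.6 = 2.7826.
Lever MA = effort arm / load arm = 4.75/2.39 = 1.9874.
Combined ideal MA = 2.7826 × 1.9874 = 5.5303.
Actual MA = 5.5303 × 0.92 = 5.0879.
Effort = load / actual MA = 16706 / 5.0879 = 3283.5 N.

3283 N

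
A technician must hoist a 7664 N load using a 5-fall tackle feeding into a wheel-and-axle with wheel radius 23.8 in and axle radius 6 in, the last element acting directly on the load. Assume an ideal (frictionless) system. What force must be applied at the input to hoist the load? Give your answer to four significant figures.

Block-and-tackle MA = number of supporting rope parts = 5.
Wheel-and-axle MA = R/r = 23.8/6 = 3.9667.
Combined ideal MA = 5 × 3.9667 = 19.833.
Effort = load / MA = 7664 / 19.833 = 386.42 N.

386.4 N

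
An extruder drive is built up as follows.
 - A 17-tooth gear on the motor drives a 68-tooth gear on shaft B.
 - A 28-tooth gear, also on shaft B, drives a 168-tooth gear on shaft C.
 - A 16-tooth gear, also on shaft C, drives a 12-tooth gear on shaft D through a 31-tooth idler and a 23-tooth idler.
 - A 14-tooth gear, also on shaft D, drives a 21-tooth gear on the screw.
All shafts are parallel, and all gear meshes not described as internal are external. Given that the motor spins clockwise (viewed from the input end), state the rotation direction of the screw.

clockwise

the motor → shaft B: external mesh, 1 reversal → CCW.
shaft B → shaft C: external mesh, 1 reversal → CW.
shaft C → shaft D: driver → idler → idler → driven is 3 external meshes, 3 reversals → CCW.
shaft D → the screw: external mesh, 1 reversal → CW.
6 reversals in total — an even number — so the screw turns the same way as the motor.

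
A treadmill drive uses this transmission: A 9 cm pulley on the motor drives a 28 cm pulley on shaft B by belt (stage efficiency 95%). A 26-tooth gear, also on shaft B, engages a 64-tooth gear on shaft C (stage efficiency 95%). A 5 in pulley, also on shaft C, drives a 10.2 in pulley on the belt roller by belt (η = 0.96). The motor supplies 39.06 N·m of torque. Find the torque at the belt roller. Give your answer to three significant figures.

529 N·m

Belt: ratio = 28/9 = 3.1111; torque at shaft B = 39.06 × 3.1111 × 0.95 = 115.44 N·m.
Gear mesh: ratio = 64/26 = 2.4615; torque at shaft C = 115.44 × 2.4615 × 0.95 = 269.96 N·m.
Belt: ratio = 10.2/5 = 2.04; torque at the belt roller = 269.96 × 2.04 × 0.96 = 528.69 N·m.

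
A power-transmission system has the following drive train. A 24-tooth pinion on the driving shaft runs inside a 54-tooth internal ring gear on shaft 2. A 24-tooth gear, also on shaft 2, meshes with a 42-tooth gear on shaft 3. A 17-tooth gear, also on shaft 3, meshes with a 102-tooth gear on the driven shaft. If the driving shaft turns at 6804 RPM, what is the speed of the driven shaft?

288 RPM

the driving shaft → shaft 2 (internal gear, 54/24): 6804 ÷ 2.25 = 3024 RPM
shaft 2 → shaft 3 (gear mesh, 42/24): 3024 ÷ 1.75 = 1728 RPM
shaft 3 → the driven shaft (gear mesh, 102/17): 1728 ÷ 6 = 288 RPM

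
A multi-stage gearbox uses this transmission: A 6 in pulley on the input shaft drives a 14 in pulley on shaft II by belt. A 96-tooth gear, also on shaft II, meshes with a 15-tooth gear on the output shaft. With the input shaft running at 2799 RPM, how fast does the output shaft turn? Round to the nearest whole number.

the input shaft → shaft II (belt, 14/6): 2799 ÷ 2.3333 = 1199.6 RPM
shaft II → the output shaft (gear mesh, 15/96): 1199.6 ÷ 0.15625 = 7677.3 RPM

7677 RPM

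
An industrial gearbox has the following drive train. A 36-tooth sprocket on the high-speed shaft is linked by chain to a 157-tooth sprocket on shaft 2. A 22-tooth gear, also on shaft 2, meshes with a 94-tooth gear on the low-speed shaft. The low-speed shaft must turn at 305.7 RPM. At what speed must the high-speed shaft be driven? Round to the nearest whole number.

Overall ratio R = 4.3611 × 4.2727 = 18.634.
Required input speed = output speed × R = 305.7 × 18.634 = 5696.4 RPM.

5696 RPM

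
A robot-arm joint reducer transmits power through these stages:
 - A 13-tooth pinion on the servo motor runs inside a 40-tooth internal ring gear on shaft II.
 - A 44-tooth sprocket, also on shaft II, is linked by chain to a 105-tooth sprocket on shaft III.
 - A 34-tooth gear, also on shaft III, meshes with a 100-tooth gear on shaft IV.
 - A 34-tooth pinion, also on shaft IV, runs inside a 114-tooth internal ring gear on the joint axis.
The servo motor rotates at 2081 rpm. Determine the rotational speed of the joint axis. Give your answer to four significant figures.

28.74 rpm

the servo motor → shaft II (internal gear, 40/13): 2081 ÷ 3.0769 = 676.32 rpm
shaft II → shaft III (chain, 105/44): 676.32 ÷ 2.3864 = 283.41 rpm
shaft III → shaft IV (gear mesh, 100/34): 283.41 ÷ 2.9412 = 96.36 rpm
shaft IV → the joint axis (internal gear, 114/34): 96.36 ÷ 3.3529 = 28.739 rpm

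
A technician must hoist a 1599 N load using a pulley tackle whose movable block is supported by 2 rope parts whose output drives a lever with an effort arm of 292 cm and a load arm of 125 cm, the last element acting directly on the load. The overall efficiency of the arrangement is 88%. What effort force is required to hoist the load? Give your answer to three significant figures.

Block-and-tackle MA = number of supporting rope parts = 2.
Lever MA = effort arm / load arm = 292/125 = 2.336.
Combined ideal MA = 2 × 2.336 = 4.672.
Actual MA = 4.672 × 0.88 = 4.1114.
Effort = load / actual MA = 1599 / 4.1114 = 388.92 N.

389 N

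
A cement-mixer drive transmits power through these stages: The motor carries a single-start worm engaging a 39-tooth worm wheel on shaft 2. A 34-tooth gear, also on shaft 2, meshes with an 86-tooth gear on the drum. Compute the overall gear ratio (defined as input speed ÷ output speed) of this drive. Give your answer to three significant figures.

98.6

Each stage contributes driven/driver: worm 39/1 = 39, gear mesh 86/34 = 2.5294.
Overall: 39 × 2.5294 = 98.647.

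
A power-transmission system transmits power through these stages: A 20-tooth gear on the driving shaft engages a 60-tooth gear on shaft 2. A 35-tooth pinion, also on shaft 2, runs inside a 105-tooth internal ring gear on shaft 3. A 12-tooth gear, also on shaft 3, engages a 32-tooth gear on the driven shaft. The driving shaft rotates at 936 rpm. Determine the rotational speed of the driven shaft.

39 rpm

gear mesh 60/20 = 3 → 936/3 = 312 rpm
internal gear 105/35 = 3 → 312/3 = 104 rpm
gear mesh 32/12 = 2.6667 → 104/2.6667 = 39 rpm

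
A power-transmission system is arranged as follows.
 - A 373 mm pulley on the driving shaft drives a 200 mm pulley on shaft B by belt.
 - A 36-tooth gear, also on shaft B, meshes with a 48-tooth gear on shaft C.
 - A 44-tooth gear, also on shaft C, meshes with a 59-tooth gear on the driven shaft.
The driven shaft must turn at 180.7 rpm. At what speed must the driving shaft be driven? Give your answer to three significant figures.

173 rpm

Overall ratio R = 0.53619 × 1.3333 × 1.3409 = 0.95865.
Required input speed = output speed × R = 180.7 × 0.95865 = 173.23 rpm.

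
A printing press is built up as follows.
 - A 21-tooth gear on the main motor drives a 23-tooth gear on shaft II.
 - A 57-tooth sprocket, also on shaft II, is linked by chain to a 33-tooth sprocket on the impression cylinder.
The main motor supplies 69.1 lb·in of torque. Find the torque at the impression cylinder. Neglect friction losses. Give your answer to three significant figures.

43.8 lb·in

After the gear mesh (23/21): 69.1 × 1.0952 = 75.681 lb·in
After the chain (33/57): 75.681 × 0.57895 = 43.815 lb·in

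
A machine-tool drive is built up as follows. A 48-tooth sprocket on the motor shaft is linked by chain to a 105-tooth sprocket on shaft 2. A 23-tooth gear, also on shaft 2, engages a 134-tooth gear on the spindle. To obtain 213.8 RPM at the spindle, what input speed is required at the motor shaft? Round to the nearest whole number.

Overall ratio R = 2.1875 × 5.8261 = 12.745.
Required input speed = output speed × R = 213.8 × 12.745 = 2724.8 RPM.

2725 RPM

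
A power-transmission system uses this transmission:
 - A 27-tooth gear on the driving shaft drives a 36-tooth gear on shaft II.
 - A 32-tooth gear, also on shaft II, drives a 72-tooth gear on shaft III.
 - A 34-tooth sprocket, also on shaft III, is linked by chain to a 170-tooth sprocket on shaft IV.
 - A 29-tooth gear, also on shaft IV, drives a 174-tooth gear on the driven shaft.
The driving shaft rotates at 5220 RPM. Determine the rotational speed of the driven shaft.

gear mesh 36/27 = 1.3333 → 5220/1.3333 = 3915 RPM
gear mesh 72/32 = 2.25 → 3915/2.25 = 1740 RPM
chain 170/34 = 5 → 1740/5 = 348 RPM
gear mesh 174/29 = 6 → 348/6 = 58 RPM

58 RPM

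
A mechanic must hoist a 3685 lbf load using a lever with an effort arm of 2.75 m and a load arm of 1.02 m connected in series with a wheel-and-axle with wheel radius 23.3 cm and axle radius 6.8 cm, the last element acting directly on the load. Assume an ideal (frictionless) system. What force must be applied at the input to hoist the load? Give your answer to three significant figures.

Lever MA = effort arm / load arm = 2.75/1.02 = 2.6961.
Wheel-and-axle MA = R/r = 23.3/6.8 = 3.4265.
Combined ideal MA = 2.6961 × 3.4265 = 9.238.
Effort = load / MA = 3685 / 9.238 = 398.89 lbf.

399 lbf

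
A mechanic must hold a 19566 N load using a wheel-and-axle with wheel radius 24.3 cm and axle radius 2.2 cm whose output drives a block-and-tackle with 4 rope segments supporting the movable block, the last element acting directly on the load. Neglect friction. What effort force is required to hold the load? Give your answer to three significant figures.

443 N

Wheel-and-axle MA = R/r = 24.3/2.2 = 11.045.
Block-and-tackle MA = number of supporting rope parts = 4.
Combined ideal MA = 11.045 × 4 = 44.182.
Effort = load / MA = 19566 / 44.182 = 442.85 N.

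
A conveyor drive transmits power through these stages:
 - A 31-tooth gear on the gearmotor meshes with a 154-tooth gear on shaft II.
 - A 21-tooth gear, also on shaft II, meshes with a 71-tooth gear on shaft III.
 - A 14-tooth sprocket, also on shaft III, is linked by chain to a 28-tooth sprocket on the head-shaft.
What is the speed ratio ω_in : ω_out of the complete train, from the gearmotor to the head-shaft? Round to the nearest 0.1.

33.6

Each stage contributes driven/driver: gear mesh 154/31 = 4.9677, gear mesh 71/21 = 3.381, chain 28/14 = 2.
Overall: 4.9677 × 3.381 × 2 = 33.591.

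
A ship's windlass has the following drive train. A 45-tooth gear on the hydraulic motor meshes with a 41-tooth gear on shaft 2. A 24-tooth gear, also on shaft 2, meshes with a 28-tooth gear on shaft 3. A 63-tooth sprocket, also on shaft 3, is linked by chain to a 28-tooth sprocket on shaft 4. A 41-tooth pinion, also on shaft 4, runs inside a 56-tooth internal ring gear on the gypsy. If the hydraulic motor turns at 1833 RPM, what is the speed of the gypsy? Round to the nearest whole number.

gear mesh 41/45 = 0.91111 → 1833/0.91111 = 2011.8 RPM
gear mesh 28/24 = 1.1667 → 2011.8/1.1667 = 1724.4 RPM
chain 28/63 = 0.44444 → 1724.4/0.44444 = 3880 RPM
internal gear 56/41 = 1.3659 → 3880/1.3659 = 2840.7 RPM

2841 RPM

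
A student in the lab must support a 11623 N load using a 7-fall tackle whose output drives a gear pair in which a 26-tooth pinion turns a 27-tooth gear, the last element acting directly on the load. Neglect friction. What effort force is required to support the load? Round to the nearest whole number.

Block-and-tackle MA = number of supporting rope parts = 7.
Gear pair MA = 27/26 = 1.0385.
Combined ideal MA = 7 × 1.0385 = 7.2692.
Effort = load / MA = 11623 / 7.2692 = 1598.9 N.

1599 N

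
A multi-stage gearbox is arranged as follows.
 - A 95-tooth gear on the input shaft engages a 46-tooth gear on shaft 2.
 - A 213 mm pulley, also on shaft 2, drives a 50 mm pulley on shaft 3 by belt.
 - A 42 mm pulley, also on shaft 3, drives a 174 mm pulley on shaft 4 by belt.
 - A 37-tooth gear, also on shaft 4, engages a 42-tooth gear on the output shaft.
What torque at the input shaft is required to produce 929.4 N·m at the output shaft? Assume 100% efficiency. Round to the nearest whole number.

1739 N·m

Overall ratio R = 0.48421 × 0.23474 × 4.1429 × 1.1351 = 0.53453.
Input torque = output torque / R = 929.4 / 0.53453 = 1738.7 N·m.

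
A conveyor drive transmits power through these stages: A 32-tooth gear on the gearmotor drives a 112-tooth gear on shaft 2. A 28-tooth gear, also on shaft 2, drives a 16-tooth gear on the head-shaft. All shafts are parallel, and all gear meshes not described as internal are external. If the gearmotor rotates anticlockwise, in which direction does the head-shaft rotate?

the gearmotor → shaft 2: external mesh, 1 reversal → CW.
shaft 2 → the head-shaft: external mesh, 1 reversal → CCW.
2 reversals in total — an even number — so the head-shaft turns the same way as the gearmotor.

anticlockwise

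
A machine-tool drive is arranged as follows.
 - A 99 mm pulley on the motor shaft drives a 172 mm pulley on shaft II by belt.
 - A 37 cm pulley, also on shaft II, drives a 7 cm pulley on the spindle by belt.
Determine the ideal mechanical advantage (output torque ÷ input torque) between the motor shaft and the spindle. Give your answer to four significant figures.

Each stage contributes driven/driver: belt 172/99 = 1.7374, belt 7/37 = 0.18919.
Overall: 1.7374 × 0.18919 = 0.32869.

0.3287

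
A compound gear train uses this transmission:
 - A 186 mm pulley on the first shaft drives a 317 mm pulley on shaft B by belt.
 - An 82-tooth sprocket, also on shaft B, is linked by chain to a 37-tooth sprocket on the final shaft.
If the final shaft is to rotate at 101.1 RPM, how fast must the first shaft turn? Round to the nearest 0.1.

77.7 RPM

Overall ratio R = 1.7043 × 0.45122 = 0.76901.
Required input speed = output speed × R = 101.1 × 0.76901 = 77.747 RPM.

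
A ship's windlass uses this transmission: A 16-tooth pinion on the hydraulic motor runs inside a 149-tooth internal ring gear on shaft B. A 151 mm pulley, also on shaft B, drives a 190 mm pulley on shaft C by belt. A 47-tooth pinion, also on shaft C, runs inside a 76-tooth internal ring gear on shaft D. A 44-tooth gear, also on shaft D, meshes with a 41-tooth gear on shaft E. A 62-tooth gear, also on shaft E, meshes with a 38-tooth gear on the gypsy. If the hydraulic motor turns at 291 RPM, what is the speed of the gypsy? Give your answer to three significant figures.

26.9 RPM

Internal gear: ratio = 149/16 = 9.3125, so shaft B turns at 291 / 9.3125 = 31.248 RPM.
Belt: ratio = 190/151 = 1.2583, so shaft C turns at 31.248 / 1.2583 = 24.834 RPM.
Internal gear: ratio = 76/47 = 1.617, so shaft D turns at 24.834 / 1.617 = 15.358 RPM.
Gear mesh: ratio = 41/44 = 0.93182, so shaft E turns at 15.358 / 0.93182 = 16.482 RPM.
Gear mesh: ratio = 38/62 = 0.6129, so the gypsy turns at 16.482 / 0.6129 = 26.891 RPM.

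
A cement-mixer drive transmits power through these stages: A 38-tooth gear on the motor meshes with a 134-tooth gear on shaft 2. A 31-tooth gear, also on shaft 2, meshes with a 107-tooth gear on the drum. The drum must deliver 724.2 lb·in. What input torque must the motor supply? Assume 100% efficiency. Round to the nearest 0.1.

Overall ratio R = 3.5263 × 3.4516 = 12.171.
Input torque = output torque / R = 724.2 / 12.171 = 59.5 lb·in.

59.5 lb·in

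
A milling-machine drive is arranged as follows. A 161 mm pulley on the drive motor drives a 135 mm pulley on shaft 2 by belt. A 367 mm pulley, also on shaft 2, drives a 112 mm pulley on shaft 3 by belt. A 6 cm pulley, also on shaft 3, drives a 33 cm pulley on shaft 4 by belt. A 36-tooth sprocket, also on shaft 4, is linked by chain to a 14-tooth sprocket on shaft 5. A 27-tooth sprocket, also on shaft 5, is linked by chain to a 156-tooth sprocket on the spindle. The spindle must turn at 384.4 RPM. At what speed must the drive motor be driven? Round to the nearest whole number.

1216 RPM

Overall ratio R = 0.83851 × 0.30518 × 5.5 × 0.38889 × 5.7778 = 3.1623.
Required input speed = output speed × R = 384.4 × 3.1623 = 1215.6 RPM.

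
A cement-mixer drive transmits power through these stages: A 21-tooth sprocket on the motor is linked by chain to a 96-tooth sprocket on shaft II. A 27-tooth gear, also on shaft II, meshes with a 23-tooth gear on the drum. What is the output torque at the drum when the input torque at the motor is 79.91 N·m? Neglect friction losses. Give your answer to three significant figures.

Chain: ratio = 96/21 = 4.5714; torque at shaft II = 79.91 × 4.5714 = 365.3 N·m.
Gear mesh: ratio = 23/27 = 0.85185; torque at the drum = 365.3 × 0.85185 = 311.18 N·m.

311 N·m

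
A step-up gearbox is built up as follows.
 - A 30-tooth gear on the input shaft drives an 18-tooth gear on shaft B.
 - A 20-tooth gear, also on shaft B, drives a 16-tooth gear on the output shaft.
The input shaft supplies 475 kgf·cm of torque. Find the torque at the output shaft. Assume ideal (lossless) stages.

After the gear mesh (18/30): 475 × 0.6 = 285 kgf·cm
After the gear mesh (16/20): 285 × 0.8 = 228 kgf·cm

228 kgf·cm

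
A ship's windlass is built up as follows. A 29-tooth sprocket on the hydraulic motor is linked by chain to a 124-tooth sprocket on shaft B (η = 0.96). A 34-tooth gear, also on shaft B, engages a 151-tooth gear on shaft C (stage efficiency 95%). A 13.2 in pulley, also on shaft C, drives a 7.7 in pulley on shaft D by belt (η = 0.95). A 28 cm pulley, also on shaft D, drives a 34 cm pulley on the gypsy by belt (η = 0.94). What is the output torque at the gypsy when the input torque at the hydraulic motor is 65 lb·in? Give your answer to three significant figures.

712 lb·in

After the chain (124/29): 65 × 4.2759 × 0.96 = 266.81 lb·in
After the gear mesh (151/34): 266.81 × 4.4412 × 0.95 = 1125.7 lb·in
After the belt (7.7/13.2): 1125.7 × 0.58333 × 0.95 = 623.84 lb·in
After the belt (34/28): 623.84 × 1.2143 × 0.94 = 712.06 lb·in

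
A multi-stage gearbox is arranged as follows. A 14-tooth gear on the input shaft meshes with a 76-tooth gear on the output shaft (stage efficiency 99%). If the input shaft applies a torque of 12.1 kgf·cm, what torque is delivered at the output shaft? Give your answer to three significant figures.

gear mesh 76/14 = 5.4286 → τ = 12.1·5.4286·0.99 = 65.029 kgf·cm

65.0 kgf·cm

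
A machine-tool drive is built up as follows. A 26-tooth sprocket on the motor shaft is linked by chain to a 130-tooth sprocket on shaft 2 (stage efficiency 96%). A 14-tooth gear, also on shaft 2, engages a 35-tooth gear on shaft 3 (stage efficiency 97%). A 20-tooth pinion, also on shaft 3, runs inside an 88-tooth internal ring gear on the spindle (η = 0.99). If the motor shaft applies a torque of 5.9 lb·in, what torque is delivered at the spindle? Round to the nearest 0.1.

Chain: ratio = 130/26 = 5; torque at shaft 2 = 5.9 × 5 × 0.96 = 28.32 lb·in.
Gear mesh: ratio = 35/14 = 2.5; torque at shaft 3 = 28.32 × 2.5 × 0.97 = 68.676 lb·in.
Internal gear: ratio = 88/20 = 4.4; torque at the spindle = 68.676 × 4.4 × 0.99 = 299.15 lb·in.

299.2 lb·in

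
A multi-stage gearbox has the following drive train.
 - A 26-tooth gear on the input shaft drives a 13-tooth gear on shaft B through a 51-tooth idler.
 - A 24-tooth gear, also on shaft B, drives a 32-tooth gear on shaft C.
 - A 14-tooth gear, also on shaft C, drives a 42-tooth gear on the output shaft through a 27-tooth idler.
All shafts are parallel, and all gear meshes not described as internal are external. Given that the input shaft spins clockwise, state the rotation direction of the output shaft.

the input shaft → shaft B: driver → idler → driven is 2 external meshes, 2 reversals → CW.
shaft B → shaft C: external mesh, 1 reversal → CCW.
shaft C → the output shaft: driver → idler → driven is 2 external meshes, 2 reversals → CCW.
5 reversals in total — an odd number — so the output shaft turns opposite to the input shaft.

anticlockwise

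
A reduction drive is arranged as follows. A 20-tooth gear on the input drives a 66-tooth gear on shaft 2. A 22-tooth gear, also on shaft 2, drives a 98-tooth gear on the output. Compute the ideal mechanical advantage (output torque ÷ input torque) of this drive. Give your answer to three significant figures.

14.7

Each stage contributes driven/driver: gear mesh 66/20 = 3.3, gear mesh 98/22 = 4.4545.
Overall: 3.3 × 4.4545 = 14.7.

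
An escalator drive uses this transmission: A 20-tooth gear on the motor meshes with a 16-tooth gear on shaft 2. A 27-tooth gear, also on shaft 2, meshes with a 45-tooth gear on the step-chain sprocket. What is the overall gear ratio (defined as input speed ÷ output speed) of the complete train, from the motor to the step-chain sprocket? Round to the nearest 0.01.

1.33

Each stage contributes driven/driver: gear mesh 16/20 = 0.8, gear mesh 45/27 = 1.6667.
Overall: 0.8 × 1.6667 = 1.3333.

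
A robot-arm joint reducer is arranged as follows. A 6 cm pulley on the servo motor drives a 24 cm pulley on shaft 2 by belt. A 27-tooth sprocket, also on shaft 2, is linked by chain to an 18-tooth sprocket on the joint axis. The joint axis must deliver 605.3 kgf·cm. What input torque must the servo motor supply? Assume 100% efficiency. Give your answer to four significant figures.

Overall ratio R = 4 × 0.66667 = 2.6667.
Input torque = output torque / R = 605.3 / 2.6667 = 226.99 kgf·cm.

227.0 kgf·cm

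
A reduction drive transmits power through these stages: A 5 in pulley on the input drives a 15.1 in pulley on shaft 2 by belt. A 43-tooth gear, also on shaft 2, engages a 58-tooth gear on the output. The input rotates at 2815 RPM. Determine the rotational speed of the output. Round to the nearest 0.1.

691.1 RPM

belt 15.1/5 = 3.02 → 2815/3.02 = 932.12 RPM
gear mesh 58/43 = 1.3488 → 932.12/1.3488 = 691.05 RPM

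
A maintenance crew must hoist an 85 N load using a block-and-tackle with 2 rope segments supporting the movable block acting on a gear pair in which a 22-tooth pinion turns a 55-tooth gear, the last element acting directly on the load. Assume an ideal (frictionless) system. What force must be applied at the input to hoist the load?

17 N

Block-and-tackle MA = number of supporting rope parts = 2.
Gear pair MA = 55/22 = 2.5.
Combined ideal MA = 2 × 2.5 = 5.
Effort = load / MA = 85 / 5 = 17 N.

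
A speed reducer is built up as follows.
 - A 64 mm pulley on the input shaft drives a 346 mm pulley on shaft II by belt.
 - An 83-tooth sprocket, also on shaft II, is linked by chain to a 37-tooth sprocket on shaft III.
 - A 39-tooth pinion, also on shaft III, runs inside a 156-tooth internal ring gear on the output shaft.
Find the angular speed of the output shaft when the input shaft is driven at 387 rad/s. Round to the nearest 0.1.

40.1 rad/s

the input shaft → shaft II (belt, 346/64): 387 ÷ 5.4062 = 71.584 rad/s
shaft II → shaft III (chain, 37/83): 71.584 ÷ 0.44578 = 160.58 rad/s
shaft III → the output shaft (internal gear, 156/39): 160.58 ÷ 4 = 40.145 rad/s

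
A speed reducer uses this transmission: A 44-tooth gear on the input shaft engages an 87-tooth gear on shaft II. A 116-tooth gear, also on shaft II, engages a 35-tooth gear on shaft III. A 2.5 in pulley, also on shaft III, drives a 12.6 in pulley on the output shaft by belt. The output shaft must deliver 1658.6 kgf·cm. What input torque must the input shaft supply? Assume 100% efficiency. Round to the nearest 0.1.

Overall ratio R = 1.9773 × 0.30172 × 5.04 = 3.0068.
Input torque = output torque / R = 1658.6 / 3.0068 = 551.61 kgf·cm.

551.6 kgf·cm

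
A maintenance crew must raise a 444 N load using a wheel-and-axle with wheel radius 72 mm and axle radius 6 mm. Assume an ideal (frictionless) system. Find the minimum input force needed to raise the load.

Wheel-and-axle MA = R/r = 72/6 = 12.
Effort = load / MA = 444 / 12 = 37 N.

37 N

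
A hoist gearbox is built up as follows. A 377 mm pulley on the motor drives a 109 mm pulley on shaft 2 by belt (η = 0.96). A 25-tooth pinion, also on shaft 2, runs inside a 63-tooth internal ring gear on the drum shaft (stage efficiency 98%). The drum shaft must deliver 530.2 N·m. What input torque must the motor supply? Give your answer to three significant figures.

Overall ratio R = 0.28912 × 2.52 = 0.72859; overall efficiency η = 0.96 × 0.98 = 0.9408.
Input torque = output torque / (R × η) = 530.2 / (0.72859 × 0.9408) = 773.49 N·m.

773 N·m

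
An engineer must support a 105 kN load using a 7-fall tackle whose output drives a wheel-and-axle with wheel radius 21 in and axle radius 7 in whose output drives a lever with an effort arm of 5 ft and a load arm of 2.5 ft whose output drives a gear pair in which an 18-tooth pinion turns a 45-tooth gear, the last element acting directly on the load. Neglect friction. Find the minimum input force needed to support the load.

Block-and-tackle MA = number of supporting rope parts = 7.
Wheel-and-axle MA = R/r = 21/7 = 3.
Lever MA = effort arm / load arm = 5/2.5 = 2.
Gear pair MA = 45/18 = 2.5.
Combined ideal MA = 7 × 3 × 2 × 2.5 = 105.
Effort = load / MA = 105 / 105 = 1 kN.

1 kN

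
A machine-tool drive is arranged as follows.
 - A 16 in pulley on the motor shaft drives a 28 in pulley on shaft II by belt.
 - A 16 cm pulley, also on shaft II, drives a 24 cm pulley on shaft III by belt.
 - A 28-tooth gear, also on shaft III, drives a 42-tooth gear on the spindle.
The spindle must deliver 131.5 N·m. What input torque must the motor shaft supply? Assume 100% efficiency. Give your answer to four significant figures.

Overall ratio R = 1.75 × 1.5 × 1.5 = 3.9375.
Input torque = output torque / R = 131.5 / 3.9375 = 33.397 N·m.

33.40 N·m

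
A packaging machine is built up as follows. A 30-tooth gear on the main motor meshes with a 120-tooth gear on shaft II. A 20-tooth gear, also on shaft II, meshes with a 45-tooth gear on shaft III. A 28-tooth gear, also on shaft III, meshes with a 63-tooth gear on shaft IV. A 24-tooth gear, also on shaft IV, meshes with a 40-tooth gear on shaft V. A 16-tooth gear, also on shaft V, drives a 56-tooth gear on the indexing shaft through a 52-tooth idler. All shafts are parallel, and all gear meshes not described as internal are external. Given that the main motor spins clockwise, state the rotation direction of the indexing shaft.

clockwise

the main motor → shaft II: external mesh, 1 reversal → CCW.
shaft II → shaft III: external mesh, 1 reversal → CW.
shaft III → shaft IV: external mesh, 1 reversal → CCW.
shaft IV → shaft V: external mesh, 1 reversal → CW.
shaft V → the indexing shaft: driver → idler → driven is 2 external meshes, 2 reversals → CW.
6 reversals in total — an even number — so the indexing shaft turns the same way as the main motor.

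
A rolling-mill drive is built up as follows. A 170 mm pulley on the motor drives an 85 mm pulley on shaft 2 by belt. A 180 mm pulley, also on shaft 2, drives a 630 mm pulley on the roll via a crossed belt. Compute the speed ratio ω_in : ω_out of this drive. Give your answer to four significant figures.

Each stage contributes driven/driver: belt 85/170 = 0.5, belt 630/180 = 3.5.
Overall: 0.5 × 3.5 = 1.75.

1.750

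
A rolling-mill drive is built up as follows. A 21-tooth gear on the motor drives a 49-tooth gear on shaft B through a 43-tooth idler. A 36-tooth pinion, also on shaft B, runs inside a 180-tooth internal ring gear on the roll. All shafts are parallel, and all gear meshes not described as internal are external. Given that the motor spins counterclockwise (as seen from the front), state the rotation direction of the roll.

the motor → shaft B: driver → idler → driven is 2 external meshes, 2 reversals → CCW.
shaft B → the roll: internal mesh, same direction → CCW.
2 reversals in total — an even number — so the roll turns the same way as the motor.

counterclockwise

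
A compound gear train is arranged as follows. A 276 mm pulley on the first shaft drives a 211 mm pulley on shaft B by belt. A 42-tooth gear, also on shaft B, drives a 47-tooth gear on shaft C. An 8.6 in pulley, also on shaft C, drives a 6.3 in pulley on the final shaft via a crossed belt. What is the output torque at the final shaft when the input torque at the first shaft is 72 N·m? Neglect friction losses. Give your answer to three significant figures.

45.1 N·m

After the belt (211/276): 72 × 0.76449 = 55.043 N·m
After the gear mesh (47/42): 55.043 × 1.119 = 61.596 N·m
After the belt (6.3/8.6): 61.596 × 0.73256 = 45.123 N·m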